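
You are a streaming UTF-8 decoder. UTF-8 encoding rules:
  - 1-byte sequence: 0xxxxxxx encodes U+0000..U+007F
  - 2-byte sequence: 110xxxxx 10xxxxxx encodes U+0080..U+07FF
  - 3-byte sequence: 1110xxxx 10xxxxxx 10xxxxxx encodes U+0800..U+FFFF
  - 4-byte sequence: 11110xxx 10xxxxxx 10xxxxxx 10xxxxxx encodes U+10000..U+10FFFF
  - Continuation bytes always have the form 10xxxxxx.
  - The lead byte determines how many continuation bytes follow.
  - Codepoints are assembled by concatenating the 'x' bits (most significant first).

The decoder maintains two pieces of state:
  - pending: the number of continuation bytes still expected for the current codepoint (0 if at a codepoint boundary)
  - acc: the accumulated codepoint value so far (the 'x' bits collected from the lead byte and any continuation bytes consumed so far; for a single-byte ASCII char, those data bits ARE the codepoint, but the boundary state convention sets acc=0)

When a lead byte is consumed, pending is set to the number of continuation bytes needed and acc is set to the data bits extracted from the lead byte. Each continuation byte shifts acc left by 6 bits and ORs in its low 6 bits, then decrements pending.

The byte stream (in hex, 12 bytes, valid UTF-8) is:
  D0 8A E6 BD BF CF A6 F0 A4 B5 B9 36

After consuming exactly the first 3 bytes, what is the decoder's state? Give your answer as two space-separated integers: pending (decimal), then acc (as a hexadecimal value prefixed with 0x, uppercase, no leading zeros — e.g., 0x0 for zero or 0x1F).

Byte[0]=D0: 2-byte lead. pending=1, acc=0x10
Byte[1]=8A: continuation. acc=(acc<<6)|0x0A=0x40A, pending=0
Byte[2]=E6: 3-byte lead. pending=2, acc=0x6

Answer: 2 0x6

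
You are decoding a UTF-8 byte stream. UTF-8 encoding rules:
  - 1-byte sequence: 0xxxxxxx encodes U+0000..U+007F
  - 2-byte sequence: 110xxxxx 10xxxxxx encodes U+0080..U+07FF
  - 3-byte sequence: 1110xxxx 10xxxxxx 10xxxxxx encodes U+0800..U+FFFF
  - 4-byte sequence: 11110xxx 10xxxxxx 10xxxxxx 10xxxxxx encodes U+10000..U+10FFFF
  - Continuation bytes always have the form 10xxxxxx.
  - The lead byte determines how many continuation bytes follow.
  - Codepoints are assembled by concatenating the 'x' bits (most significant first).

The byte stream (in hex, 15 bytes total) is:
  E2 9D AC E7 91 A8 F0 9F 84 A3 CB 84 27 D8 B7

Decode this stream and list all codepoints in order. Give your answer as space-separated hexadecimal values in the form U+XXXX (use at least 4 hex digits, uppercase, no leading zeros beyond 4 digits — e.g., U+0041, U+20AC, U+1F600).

Answer: U+276C U+7468 U+1F123 U+02C4 U+0027 U+0637

Derivation:
Byte[0]=E2: 3-byte lead, need 2 cont bytes. acc=0x2
Byte[1]=9D: continuation. acc=(acc<<6)|0x1D=0x9D
Byte[2]=AC: continuation. acc=(acc<<6)|0x2C=0x276C
Completed: cp=U+276C (starts at byte 0)
Byte[3]=E7: 3-byte lead, need 2 cont bytes. acc=0x7
Byte[4]=91: continuation. acc=(acc<<6)|0x11=0x1D1
Byte[5]=A8: continuation. acc=(acc<<6)|0x28=0x7468
Completed: cp=U+7468 (starts at byte 3)
Byte[6]=F0: 4-byte lead, need 3 cont bytes. acc=0x0
Byte[7]=9F: continuation. acc=(acc<<6)|0x1F=0x1F
Byte[8]=84: continuation. acc=(acc<<6)|0x04=0x7C4
Byte[9]=A3: continuation. acc=(acc<<6)|0x23=0x1F123
Completed: cp=U+1F123 (starts at byte 6)
Byte[10]=CB: 2-byte lead, need 1 cont bytes. acc=0xB
Byte[11]=84: continuation. acc=(acc<<6)|0x04=0x2C4
Completed: cp=U+02C4 (starts at byte 10)
Byte[12]=27: 1-byte ASCII. cp=U+0027
Byte[13]=D8: 2-byte lead, need 1 cont bytes. acc=0x18
Byte[14]=B7: continuation. acc=(acc<<6)|0x37=0x637
Completed: cp=U+0637 (starts at byte 13)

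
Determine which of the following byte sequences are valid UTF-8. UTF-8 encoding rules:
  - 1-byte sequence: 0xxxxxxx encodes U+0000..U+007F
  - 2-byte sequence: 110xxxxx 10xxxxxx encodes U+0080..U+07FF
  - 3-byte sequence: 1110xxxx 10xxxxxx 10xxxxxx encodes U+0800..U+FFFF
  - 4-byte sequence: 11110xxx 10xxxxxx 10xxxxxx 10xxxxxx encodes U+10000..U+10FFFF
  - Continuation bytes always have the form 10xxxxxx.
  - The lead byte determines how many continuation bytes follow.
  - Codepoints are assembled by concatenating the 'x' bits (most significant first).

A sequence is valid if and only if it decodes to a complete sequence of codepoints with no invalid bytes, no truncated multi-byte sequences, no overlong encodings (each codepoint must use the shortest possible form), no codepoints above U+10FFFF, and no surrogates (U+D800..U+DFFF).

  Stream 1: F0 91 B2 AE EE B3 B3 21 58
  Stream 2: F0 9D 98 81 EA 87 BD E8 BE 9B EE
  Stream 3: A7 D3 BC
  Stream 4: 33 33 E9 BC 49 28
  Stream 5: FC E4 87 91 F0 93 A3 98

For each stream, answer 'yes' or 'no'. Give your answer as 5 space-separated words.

Stream 1: decodes cleanly. VALID
Stream 2: error at byte offset 11. INVALID
Stream 3: error at byte offset 0. INVALID
Stream 4: error at byte offset 4. INVALID
Stream 5: error at byte offset 0. INVALID

Answer: yes no no no no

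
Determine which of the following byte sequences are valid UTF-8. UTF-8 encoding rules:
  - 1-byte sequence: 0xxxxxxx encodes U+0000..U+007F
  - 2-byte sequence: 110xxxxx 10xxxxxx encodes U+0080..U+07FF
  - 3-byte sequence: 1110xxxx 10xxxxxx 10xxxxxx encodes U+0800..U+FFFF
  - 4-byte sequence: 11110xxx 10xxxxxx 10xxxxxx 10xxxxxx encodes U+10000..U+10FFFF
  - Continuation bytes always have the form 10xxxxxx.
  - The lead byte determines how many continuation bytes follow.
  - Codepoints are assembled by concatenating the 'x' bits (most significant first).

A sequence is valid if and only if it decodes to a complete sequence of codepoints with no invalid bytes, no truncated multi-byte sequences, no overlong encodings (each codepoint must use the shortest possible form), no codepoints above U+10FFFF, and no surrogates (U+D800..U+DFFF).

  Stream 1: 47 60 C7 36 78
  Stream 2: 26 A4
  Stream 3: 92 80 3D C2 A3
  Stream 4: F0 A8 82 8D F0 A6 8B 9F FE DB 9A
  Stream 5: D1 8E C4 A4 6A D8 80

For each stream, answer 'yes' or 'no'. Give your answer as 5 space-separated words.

Answer: no no no no yes

Derivation:
Stream 1: error at byte offset 3. INVALID
Stream 2: error at byte offset 1. INVALID
Stream 3: error at byte offset 0. INVALID
Stream 4: error at byte offset 8. INVALID
Stream 5: decodes cleanly. VALID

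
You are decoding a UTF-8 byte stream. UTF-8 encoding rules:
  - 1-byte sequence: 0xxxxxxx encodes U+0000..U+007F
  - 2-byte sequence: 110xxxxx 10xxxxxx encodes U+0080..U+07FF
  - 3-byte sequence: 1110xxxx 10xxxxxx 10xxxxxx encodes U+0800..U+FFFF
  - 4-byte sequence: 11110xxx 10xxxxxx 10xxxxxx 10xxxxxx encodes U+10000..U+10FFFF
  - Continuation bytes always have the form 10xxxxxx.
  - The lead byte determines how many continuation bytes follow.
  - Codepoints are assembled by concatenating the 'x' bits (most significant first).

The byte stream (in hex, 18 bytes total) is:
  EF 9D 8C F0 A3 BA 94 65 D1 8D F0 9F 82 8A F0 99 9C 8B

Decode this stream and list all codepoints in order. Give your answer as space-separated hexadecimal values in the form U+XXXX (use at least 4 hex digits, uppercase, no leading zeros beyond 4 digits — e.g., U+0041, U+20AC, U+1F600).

Answer: U+F74C U+23E94 U+0065 U+044D U+1F08A U+1970B

Derivation:
Byte[0]=EF: 3-byte lead, need 2 cont bytes. acc=0xF
Byte[1]=9D: continuation. acc=(acc<<6)|0x1D=0x3DD
Byte[2]=8C: continuation. acc=(acc<<6)|0x0C=0xF74C
Completed: cp=U+F74C (starts at byte 0)
Byte[3]=F0: 4-byte lead, need 3 cont bytes. acc=0x0
Byte[4]=A3: continuation. acc=(acc<<6)|0x23=0x23
Byte[5]=BA: continuation. acc=(acc<<6)|0x3A=0x8FA
Byte[6]=94: continuation. acc=(acc<<6)|0x14=0x23E94
Completed: cp=U+23E94 (starts at byte 3)
Byte[7]=65: 1-byte ASCII. cp=U+0065
Byte[8]=D1: 2-byte lead, need 1 cont bytes. acc=0x11
Byte[9]=8D: continuation. acc=(acc<<6)|0x0D=0x44D
Completed: cp=U+044D (starts at byte 8)
Byte[10]=F0: 4-byte lead, need 3 cont bytes. acc=0x0
Byte[11]=9F: continuation. acc=(acc<<6)|0x1F=0x1F
Byte[12]=82: continuation. acc=(acc<<6)|0x02=0x7C2
Byte[13]=8A: continuation. acc=(acc<<6)|0x0A=0x1F08A
Completed: cp=U+1F08A (starts at byte 10)
Byte[14]=F0: 4-byte lead, need 3 cont bytes. acc=0x0
Byte[15]=99: continuation. acc=(acc<<6)|0x19=0x19
Byte[16]=9C: continuation. acc=(acc<<6)|0x1C=0x65C
Byte[17]=8B: continuation. acc=(acc<<6)|0x0B=0x1970B
Completed: cp=U+1970B (starts at byte 14)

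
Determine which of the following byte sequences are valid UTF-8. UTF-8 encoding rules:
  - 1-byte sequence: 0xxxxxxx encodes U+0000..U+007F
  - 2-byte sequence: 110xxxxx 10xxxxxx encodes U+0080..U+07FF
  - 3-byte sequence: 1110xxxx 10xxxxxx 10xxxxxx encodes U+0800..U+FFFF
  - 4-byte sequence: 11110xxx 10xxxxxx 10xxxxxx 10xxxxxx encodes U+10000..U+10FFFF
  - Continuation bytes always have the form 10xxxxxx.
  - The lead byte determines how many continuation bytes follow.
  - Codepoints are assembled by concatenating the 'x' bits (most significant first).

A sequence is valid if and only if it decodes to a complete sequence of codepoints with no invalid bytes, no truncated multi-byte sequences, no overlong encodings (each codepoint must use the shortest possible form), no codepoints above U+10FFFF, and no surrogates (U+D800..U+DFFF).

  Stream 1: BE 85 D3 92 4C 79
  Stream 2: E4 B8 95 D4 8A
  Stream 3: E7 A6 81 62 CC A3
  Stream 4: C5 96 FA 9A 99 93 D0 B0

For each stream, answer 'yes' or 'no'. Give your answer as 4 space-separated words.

Stream 1: error at byte offset 0. INVALID
Stream 2: decodes cleanly. VALID
Stream 3: decodes cleanly. VALID
Stream 4: error at byte offset 2. INVALID

Answer: no yes yes no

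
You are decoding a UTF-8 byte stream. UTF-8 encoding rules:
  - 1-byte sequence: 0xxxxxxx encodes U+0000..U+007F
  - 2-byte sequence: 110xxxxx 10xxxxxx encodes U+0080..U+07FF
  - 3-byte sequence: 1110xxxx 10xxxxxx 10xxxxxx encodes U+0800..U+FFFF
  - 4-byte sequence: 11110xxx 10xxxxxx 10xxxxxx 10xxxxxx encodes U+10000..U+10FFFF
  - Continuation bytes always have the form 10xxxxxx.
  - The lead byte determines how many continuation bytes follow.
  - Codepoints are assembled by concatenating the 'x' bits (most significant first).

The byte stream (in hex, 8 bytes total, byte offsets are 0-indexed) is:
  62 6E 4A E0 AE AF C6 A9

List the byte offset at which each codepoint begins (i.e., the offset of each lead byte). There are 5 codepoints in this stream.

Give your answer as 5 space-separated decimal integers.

Answer: 0 1 2 3 6

Derivation:
Byte[0]=62: 1-byte ASCII. cp=U+0062
Byte[1]=6E: 1-byte ASCII. cp=U+006E
Byte[2]=4A: 1-byte ASCII. cp=U+004A
Byte[3]=E0: 3-byte lead, need 2 cont bytes. acc=0x0
Byte[4]=AE: continuation. acc=(acc<<6)|0x2E=0x2E
Byte[5]=AF: continuation. acc=(acc<<6)|0x2F=0xBAF
Completed: cp=U+0BAF (starts at byte 3)
Byte[6]=C6: 2-byte lead, need 1 cont bytes. acc=0x6
Byte[7]=A9: continuation. acc=(acc<<6)|0x29=0x1A9
Completed: cp=U+01A9 (starts at byte 6)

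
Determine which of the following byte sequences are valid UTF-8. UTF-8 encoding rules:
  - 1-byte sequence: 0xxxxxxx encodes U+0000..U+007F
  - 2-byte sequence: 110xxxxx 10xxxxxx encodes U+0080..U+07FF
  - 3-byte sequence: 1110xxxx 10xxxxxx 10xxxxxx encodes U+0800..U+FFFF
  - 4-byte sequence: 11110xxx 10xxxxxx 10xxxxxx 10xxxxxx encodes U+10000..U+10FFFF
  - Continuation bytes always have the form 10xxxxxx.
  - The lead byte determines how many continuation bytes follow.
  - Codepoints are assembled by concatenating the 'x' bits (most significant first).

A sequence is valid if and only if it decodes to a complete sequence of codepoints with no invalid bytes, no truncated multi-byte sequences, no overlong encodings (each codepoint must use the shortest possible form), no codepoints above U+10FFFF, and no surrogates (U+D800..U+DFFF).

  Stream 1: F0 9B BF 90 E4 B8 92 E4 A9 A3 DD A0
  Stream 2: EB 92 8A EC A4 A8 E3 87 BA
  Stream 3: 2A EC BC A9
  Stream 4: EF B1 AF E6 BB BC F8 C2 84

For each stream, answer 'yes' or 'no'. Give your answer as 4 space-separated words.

Stream 1: decodes cleanly. VALID
Stream 2: decodes cleanly. VALID
Stream 3: decodes cleanly. VALID
Stream 4: error at byte offset 6. INVALID

Answer: yes yes yes no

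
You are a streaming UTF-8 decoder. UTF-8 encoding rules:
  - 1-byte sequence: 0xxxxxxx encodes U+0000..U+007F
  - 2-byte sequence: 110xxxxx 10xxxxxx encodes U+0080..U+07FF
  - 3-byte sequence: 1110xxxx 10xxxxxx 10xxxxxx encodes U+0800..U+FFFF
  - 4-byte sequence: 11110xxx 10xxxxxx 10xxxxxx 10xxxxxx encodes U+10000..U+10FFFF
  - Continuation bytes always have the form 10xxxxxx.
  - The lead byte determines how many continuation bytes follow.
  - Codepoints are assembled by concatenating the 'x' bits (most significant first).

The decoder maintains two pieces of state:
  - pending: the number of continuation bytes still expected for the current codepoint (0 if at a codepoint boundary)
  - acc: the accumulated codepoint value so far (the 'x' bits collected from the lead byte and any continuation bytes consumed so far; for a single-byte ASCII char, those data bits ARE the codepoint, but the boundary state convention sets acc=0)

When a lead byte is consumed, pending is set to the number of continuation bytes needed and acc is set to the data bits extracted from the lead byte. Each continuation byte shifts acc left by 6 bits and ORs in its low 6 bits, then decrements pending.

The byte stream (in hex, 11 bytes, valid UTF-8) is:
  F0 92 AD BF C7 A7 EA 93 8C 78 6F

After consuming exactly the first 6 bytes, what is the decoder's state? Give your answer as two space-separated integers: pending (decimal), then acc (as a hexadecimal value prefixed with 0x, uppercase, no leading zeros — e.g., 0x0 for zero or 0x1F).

Answer: 0 0x1E7

Derivation:
Byte[0]=F0: 4-byte lead. pending=3, acc=0x0
Byte[1]=92: continuation. acc=(acc<<6)|0x12=0x12, pending=2
Byte[2]=AD: continuation. acc=(acc<<6)|0x2D=0x4AD, pending=1
Byte[3]=BF: continuation. acc=(acc<<6)|0x3F=0x12B7F, pending=0
Byte[4]=C7: 2-byte lead. pending=1, acc=0x7
Byte[5]=A7: continuation. acc=(acc<<6)|0x27=0x1E7, pending=0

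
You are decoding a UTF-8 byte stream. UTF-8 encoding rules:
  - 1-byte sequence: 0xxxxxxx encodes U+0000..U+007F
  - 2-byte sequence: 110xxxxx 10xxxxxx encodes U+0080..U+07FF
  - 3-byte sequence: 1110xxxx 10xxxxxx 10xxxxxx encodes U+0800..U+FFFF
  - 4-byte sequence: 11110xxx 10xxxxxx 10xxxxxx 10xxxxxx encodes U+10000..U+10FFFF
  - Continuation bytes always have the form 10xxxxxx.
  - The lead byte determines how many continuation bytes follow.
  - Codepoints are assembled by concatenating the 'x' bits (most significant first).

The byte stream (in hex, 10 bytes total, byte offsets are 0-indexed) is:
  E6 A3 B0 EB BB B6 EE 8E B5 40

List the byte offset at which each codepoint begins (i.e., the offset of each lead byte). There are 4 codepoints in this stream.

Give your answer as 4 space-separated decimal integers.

Byte[0]=E6: 3-byte lead, need 2 cont bytes. acc=0x6
Byte[1]=A3: continuation. acc=(acc<<6)|0x23=0x1A3
Byte[2]=B0: continuation. acc=(acc<<6)|0x30=0x68F0
Completed: cp=U+68F0 (starts at byte 0)
Byte[3]=EB: 3-byte lead, need 2 cont bytes. acc=0xB
Byte[4]=BB: continuation. acc=(acc<<6)|0x3B=0x2FB
Byte[5]=B6: continuation. acc=(acc<<6)|0x36=0xBEF6
Completed: cp=U+BEF6 (starts at byte 3)
Byte[6]=EE: 3-byte lead, need 2 cont bytes. acc=0xE
Byte[7]=8E: continuation. acc=(acc<<6)|0x0E=0x38E
Byte[8]=B5: continuation. acc=(acc<<6)|0x35=0xE3B5
Completed: cp=U+E3B5 (starts at byte 6)
Byte[9]=40: 1-byte ASCII. cp=U+0040

Answer: 0 3 6 9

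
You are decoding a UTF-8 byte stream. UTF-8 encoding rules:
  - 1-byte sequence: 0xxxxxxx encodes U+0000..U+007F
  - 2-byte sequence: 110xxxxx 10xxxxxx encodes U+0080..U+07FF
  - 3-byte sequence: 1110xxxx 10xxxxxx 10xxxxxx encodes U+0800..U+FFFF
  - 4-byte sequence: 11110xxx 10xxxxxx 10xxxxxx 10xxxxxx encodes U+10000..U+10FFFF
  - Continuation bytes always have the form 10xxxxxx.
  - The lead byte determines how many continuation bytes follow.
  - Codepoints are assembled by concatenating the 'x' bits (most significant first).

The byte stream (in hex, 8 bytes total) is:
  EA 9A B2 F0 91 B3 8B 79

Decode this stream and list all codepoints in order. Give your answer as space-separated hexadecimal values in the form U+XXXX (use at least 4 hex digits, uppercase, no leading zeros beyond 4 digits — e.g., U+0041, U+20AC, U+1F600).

Byte[0]=EA: 3-byte lead, need 2 cont bytes. acc=0xA
Byte[1]=9A: continuation. acc=(acc<<6)|0x1A=0x29A
Byte[2]=B2: continuation. acc=(acc<<6)|0x32=0xA6B2
Completed: cp=U+A6B2 (starts at byte 0)
Byte[3]=F0: 4-byte lead, need 3 cont bytes. acc=0x0
Byte[4]=91: continuation. acc=(acc<<6)|0x11=0x11
Byte[5]=B3: continuation. acc=(acc<<6)|0x33=0x473
Byte[6]=8B: continuation. acc=(acc<<6)|0x0B=0x11CCB
Completed: cp=U+11CCB (starts at byte 3)
Byte[7]=79: 1-byte ASCII. cp=U+0079

Answer: U+A6B2 U+11CCB U+0079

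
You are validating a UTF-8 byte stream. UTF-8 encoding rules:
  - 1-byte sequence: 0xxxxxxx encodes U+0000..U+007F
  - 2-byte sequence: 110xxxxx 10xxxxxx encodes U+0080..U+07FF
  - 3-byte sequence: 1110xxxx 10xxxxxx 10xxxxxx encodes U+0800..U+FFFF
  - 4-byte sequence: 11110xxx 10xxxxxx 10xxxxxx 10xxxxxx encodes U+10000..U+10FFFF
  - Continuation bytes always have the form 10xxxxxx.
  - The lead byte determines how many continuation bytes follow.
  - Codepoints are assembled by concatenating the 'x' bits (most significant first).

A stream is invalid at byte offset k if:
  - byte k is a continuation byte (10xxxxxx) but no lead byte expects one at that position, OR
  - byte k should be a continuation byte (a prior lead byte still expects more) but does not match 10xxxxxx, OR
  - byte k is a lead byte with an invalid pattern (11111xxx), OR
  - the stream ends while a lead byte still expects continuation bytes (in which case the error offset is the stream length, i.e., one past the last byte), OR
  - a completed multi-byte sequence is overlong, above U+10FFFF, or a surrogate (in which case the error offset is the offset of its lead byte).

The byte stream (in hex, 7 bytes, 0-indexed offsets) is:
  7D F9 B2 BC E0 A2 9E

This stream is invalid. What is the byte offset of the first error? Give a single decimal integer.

Byte[0]=7D: 1-byte ASCII. cp=U+007D
Byte[1]=F9: INVALID lead byte (not 0xxx/110x/1110/11110)

Answer: 1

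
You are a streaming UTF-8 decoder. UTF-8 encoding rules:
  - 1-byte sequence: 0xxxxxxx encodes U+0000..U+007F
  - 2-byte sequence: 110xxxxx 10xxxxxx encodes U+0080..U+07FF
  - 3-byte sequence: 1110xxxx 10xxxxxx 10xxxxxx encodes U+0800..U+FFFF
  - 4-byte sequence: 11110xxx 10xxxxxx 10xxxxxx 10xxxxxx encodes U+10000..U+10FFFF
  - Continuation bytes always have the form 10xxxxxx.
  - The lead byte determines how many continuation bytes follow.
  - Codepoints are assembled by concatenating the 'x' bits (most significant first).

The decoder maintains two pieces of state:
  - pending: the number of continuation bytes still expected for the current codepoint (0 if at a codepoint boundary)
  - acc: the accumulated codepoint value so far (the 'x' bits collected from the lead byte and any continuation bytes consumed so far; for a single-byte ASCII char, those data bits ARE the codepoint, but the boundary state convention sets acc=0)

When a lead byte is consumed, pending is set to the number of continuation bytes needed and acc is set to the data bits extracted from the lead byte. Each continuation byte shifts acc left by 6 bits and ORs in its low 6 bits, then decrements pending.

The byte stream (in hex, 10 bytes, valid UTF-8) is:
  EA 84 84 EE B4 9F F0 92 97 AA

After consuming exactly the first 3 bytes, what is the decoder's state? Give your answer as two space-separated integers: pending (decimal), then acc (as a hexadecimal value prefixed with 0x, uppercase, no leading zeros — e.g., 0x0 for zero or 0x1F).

Byte[0]=EA: 3-byte lead. pending=2, acc=0xA
Byte[1]=84: continuation. acc=(acc<<6)|0x04=0x284, pending=1
Byte[2]=84: continuation. acc=(acc<<6)|0x04=0xA104, pending=0

Answer: 0 0xA104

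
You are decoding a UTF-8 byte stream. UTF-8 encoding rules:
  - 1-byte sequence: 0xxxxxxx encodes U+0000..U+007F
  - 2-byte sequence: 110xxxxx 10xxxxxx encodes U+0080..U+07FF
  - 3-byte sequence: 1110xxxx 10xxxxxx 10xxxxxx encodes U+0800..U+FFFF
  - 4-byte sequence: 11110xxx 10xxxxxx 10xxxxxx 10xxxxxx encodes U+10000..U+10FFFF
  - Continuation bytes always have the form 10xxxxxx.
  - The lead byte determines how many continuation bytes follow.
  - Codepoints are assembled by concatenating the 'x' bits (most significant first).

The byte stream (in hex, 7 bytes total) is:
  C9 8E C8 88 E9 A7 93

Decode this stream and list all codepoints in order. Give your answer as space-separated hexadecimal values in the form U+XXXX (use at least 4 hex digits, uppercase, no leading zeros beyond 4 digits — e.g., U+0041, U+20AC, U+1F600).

Answer: U+024E U+0208 U+99D3

Derivation:
Byte[0]=C9: 2-byte lead, need 1 cont bytes. acc=0x9
Byte[1]=8E: continuation. acc=(acc<<6)|0x0E=0x24E
Completed: cp=U+024E (starts at byte 0)
Byte[2]=C8: 2-byte lead, need 1 cont bytes. acc=0x8
Byte[3]=88: continuation. acc=(acc<<6)|0x08=0x208
Completed: cp=U+0208 (starts at byte 2)
Byte[4]=E9: 3-byte lead, need 2 cont bytes. acc=0x9
Byte[5]=A7: continuation. acc=(acc<<6)|0x27=0x267
Byte[6]=93: continuation. acc=(acc<<6)|0x13=0x99D3
Completed: cp=U+99D3 (starts at byte 4)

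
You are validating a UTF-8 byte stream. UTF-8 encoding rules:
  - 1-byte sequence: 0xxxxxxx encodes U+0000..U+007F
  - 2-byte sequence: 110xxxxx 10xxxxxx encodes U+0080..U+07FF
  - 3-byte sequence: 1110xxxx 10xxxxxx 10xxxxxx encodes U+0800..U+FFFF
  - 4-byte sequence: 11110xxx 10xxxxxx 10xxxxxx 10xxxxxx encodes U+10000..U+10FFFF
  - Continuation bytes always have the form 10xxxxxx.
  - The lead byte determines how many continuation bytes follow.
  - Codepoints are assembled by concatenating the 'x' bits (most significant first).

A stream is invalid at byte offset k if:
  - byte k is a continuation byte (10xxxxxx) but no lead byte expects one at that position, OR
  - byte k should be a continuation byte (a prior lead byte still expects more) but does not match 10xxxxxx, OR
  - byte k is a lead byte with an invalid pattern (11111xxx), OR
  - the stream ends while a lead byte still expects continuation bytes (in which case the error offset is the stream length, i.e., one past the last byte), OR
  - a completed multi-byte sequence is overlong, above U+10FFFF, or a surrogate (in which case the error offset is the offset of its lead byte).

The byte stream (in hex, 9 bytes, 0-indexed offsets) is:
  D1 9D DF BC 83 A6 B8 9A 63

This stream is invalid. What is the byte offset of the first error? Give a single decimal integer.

Byte[0]=D1: 2-byte lead, need 1 cont bytes. acc=0x11
Byte[1]=9D: continuation. acc=(acc<<6)|0x1D=0x45D
Completed: cp=U+045D (starts at byte 0)
Byte[2]=DF: 2-byte lead, need 1 cont bytes. acc=0x1F
Byte[3]=BC: continuation. acc=(acc<<6)|0x3C=0x7FC
Completed: cp=U+07FC (starts at byte 2)
Byte[4]=83: INVALID lead byte (not 0xxx/110x/1110/11110)

Answer: 4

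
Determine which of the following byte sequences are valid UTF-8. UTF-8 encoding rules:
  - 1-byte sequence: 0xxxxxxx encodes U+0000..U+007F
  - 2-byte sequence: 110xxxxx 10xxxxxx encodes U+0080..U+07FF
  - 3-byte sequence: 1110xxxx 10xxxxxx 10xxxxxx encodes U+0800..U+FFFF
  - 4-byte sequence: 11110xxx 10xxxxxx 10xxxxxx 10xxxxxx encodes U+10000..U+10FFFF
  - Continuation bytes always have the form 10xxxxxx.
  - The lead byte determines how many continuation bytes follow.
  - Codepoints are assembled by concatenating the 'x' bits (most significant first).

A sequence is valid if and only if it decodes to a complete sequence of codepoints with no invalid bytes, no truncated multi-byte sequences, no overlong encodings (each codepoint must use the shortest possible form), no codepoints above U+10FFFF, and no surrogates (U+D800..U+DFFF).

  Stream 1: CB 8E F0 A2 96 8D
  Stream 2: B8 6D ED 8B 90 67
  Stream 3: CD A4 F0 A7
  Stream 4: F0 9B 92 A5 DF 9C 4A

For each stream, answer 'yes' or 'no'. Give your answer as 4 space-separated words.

Answer: yes no no yes

Derivation:
Stream 1: decodes cleanly. VALID
Stream 2: error at byte offset 0. INVALID
Stream 3: error at byte offset 4. INVALID
Stream 4: decodes cleanly. VALID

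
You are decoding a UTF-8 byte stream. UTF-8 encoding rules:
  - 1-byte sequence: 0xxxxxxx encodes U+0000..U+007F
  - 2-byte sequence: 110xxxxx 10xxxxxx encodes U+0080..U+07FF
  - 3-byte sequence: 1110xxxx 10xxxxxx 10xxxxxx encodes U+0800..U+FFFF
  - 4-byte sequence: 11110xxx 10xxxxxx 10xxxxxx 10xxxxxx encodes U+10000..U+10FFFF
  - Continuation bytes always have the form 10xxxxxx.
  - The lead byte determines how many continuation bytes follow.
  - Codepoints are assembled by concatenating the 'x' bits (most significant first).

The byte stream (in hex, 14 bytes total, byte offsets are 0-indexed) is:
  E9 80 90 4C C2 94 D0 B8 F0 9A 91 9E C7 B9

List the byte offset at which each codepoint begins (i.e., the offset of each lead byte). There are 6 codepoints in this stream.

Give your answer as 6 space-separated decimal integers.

Byte[0]=E9: 3-byte lead, need 2 cont bytes. acc=0x9
Byte[1]=80: continuation. acc=(acc<<6)|0x00=0x240
Byte[2]=90: continuation. acc=(acc<<6)|0x10=0x9010
Completed: cp=U+9010 (starts at byte 0)
Byte[3]=4C: 1-byte ASCII. cp=U+004C
Byte[4]=C2: 2-byte lead, need 1 cont bytes. acc=0x2
Byte[5]=94: continuation. acc=(acc<<6)|0x14=0x94
Completed: cp=U+0094 (starts at byte 4)
Byte[6]=D0: 2-byte lead, need 1 cont bytes. acc=0x10
Byte[7]=B8: continuation. acc=(acc<<6)|0x38=0x438
Completed: cp=U+0438 (starts at byte 6)
Byte[8]=F0: 4-byte lead, need 3 cont bytes. acc=0x0
Byte[9]=9A: continuation. acc=(acc<<6)|0x1A=0x1A
Byte[10]=91: continuation. acc=(acc<<6)|0x11=0x691
Byte[11]=9E: continuation. acc=(acc<<6)|0x1E=0x1A45E
Completed: cp=U+1A45E (starts at byte 8)
Byte[12]=C7: 2-byte lead, need 1 cont bytes. acc=0x7
Byte[13]=B9: continuation. acc=(acc<<6)|0x39=0x1F9
Completed: cp=U+01F9 (starts at byte 12)

Answer: 0 3 4 6 8 12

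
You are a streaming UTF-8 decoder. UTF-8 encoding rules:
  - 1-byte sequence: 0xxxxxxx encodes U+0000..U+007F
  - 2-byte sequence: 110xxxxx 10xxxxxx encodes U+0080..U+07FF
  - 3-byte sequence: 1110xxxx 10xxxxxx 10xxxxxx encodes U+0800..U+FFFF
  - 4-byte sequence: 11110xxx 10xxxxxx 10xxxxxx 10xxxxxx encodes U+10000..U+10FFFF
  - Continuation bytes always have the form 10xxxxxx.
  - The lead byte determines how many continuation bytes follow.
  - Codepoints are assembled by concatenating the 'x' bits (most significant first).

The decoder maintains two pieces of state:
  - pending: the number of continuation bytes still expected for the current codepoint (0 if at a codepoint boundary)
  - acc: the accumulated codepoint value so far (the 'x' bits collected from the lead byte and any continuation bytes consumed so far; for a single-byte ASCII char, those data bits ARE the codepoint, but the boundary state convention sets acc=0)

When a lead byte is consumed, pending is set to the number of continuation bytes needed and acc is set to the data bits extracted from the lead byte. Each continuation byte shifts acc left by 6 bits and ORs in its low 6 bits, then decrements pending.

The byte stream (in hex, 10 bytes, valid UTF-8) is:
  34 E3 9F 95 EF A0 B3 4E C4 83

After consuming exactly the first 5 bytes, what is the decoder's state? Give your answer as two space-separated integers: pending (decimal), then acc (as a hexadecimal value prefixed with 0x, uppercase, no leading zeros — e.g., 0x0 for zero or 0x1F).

Byte[0]=34: 1-byte. pending=0, acc=0x0
Byte[1]=E3: 3-byte lead. pending=2, acc=0x3
Byte[2]=9F: continuation. acc=(acc<<6)|0x1F=0xDF, pending=1
Byte[3]=95: continuation. acc=(acc<<6)|0x15=0x37D5, pending=0
Byte[4]=EF: 3-byte lead. pending=2, acc=0xF

Answer: 2 0xF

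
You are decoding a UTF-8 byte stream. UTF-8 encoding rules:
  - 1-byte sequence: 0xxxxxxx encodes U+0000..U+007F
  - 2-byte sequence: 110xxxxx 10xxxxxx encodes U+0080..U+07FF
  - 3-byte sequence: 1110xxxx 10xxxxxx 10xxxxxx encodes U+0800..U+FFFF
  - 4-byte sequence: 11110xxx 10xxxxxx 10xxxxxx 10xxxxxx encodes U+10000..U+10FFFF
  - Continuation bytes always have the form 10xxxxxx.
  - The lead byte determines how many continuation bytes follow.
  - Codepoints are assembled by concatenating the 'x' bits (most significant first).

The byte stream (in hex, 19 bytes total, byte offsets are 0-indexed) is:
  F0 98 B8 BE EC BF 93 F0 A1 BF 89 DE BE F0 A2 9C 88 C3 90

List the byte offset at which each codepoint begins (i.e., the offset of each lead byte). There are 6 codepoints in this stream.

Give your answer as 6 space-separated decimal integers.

Byte[0]=F0: 4-byte lead, need 3 cont bytes. acc=0x0
Byte[1]=98: continuation. acc=(acc<<6)|0x18=0x18
Byte[2]=B8: continuation. acc=(acc<<6)|0x38=0x638
Byte[3]=BE: continuation. acc=(acc<<6)|0x3E=0x18E3E
Completed: cp=U+18E3E (starts at byte 0)
Byte[4]=EC: 3-byte lead, need 2 cont bytes. acc=0xC
Byte[5]=BF: continuation. acc=(acc<<6)|0x3F=0x33F
Byte[6]=93: continuation. acc=(acc<<6)|0x13=0xCFD3
Completed: cp=U+CFD3 (starts at byte 4)
Byte[7]=F0: 4-byte lead, need 3 cont bytes. acc=0x0
Byte[8]=A1: continuation. acc=(acc<<6)|0x21=0x21
Byte[9]=BF: continuation. acc=(acc<<6)|0x3F=0x87F
Byte[10]=89: continuation. acc=(acc<<6)|0x09=0x21FC9
Completed: cp=U+21FC9 (starts at byte 7)
Byte[11]=DE: 2-byte lead, need 1 cont bytes. acc=0x1E
Byte[12]=BE: continuation. acc=(acc<<6)|0x3E=0x7BE
Completed: cp=U+07BE (starts at byte 11)
Byte[13]=F0: 4-byte lead, need 3 cont bytes. acc=0x0
Byte[14]=A2: continuation. acc=(acc<<6)|0x22=0x22
Byte[15]=9C: continuation. acc=(acc<<6)|0x1C=0x89C
Byte[16]=88: continuation. acc=(acc<<6)|0x08=0x22708
Completed: cp=U+22708 (starts at byte 13)
Byte[17]=C3: 2-byte lead, need 1 cont bytes. acc=0x3
Byte[18]=90: continuation. acc=(acc<<6)|0x10=0xD0
Completed: cp=U+00D0 (starts at byte 17)

Answer: 0 4 7 11 13 17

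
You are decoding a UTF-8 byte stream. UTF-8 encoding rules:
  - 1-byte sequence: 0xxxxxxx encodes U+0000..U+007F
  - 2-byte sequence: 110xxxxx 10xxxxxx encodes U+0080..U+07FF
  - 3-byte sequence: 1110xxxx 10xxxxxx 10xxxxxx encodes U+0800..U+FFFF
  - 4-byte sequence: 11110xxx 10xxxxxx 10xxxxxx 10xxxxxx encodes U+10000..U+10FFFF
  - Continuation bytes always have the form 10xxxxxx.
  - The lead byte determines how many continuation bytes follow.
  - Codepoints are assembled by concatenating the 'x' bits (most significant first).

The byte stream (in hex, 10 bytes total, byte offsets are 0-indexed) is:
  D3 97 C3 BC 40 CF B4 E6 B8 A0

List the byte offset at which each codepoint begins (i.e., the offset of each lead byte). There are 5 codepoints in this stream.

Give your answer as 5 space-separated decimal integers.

Byte[0]=D3: 2-byte lead, need 1 cont bytes. acc=0x13
Byte[1]=97: continuation. acc=(acc<<6)|0x17=0x4D7
Completed: cp=U+04D7 (starts at byte 0)
Byte[2]=C3: 2-byte lead, need 1 cont bytes. acc=0x3
Byte[3]=BC: continuation. acc=(acc<<6)|0x3C=0xFC
Completed: cp=U+00FC (starts at byte 2)
Byte[4]=40: 1-byte ASCII. cp=U+0040
Byte[5]=CF: 2-byte lead, need 1 cont bytes. acc=0xF
Byte[6]=B4: continuation. acc=(acc<<6)|0x34=0x3F4
Completed: cp=U+03F4 (starts at byte 5)
Byte[7]=E6: 3-byte lead, need 2 cont bytes. acc=0x6
Byte[8]=B8: continuation. acc=(acc<<6)|0x38=0x1B8
Byte[9]=A0: continuation. acc=(acc<<6)|0x20=0x6E20
Completed: cp=U+6E20 (starts at byte 7)

Answer: 0 2 4 5 7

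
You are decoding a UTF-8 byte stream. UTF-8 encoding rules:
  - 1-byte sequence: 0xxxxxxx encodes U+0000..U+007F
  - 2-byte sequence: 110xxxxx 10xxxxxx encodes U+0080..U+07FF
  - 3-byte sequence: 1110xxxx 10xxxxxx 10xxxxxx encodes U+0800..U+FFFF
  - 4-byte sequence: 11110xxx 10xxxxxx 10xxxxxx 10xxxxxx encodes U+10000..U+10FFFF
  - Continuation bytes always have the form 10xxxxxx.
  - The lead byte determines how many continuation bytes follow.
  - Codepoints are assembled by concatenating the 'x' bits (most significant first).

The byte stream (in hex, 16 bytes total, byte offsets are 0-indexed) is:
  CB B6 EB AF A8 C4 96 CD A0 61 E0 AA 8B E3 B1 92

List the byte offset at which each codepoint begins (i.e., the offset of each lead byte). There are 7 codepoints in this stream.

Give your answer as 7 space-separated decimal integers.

Answer: 0 2 5 7 9 10 13

Derivation:
Byte[0]=CB: 2-byte lead, need 1 cont bytes. acc=0xB
Byte[1]=B6: continuation. acc=(acc<<6)|0x36=0x2F6
Completed: cp=U+02F6 (starts at byte 0)
Byte[2]=EB: 3-byte lead, need 2 cont bytes. acc=0xB
Byte[3]=AF: continuation. acc=(acc<<6)|0x2F=0x2EF
Byte[4]=A8: continuation. acc=(acc<<6)|0x28=0xBBE8
Completed: cp=U+BBE8 (starts at byte 2)
Byte[5]=C4: 2-byte lead, need 1 cont bytes. acc=0x4
Byte[6]=96: continuation. acc=(acc<<6)|0x16=0x116
Completed: cp=U+0116 (starts at byte 5)
Byte[7]=CD: 2-byte lead, need 1 cont bytes. acc=0xD
Byte[8]=A0: continuation. acc=(acc<<6)|0x20=0x360
Completed: cp=U+0360 (starts at byte 7)
Byte[9]=61: 1-byte ASCII. cp=U+0061
Byte[10]=E0: 3-byte lead, need 2 cont bytes. acc=0x0
Byte[11]=AA: continuation. acc=(acc<<6)|0x2A=0x2A
Byte[12]=8B: continuation. acc=(acc<<6)|0x0B=0xA8B
Completed: cp=U+0A8B (starts at byte 10)
Byte[13]=E3: 3-byte lead, need 2 cont bytes. acc=0x3
Byte[14]=B1: continuation. acc=(acc<<6)|0x31=0xF1
Byte[15]=92: continuation. acc=(acc<<6)|0x12=0x3C52
Completed: cp=U+3C52 (starts at byte 13)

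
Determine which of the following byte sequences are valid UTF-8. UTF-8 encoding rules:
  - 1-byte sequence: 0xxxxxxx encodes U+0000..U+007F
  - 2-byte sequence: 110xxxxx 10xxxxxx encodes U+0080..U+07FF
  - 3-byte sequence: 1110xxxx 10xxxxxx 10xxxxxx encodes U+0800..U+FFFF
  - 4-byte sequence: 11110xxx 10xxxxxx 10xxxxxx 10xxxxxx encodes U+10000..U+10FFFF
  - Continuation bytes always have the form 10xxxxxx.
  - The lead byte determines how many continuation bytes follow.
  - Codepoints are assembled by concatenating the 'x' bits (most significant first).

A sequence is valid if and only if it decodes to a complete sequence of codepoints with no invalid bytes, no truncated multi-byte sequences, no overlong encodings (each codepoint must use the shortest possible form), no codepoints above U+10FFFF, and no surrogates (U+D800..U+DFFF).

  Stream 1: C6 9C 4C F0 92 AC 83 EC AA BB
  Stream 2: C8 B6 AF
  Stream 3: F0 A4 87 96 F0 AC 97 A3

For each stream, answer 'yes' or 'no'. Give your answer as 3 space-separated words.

Stream 1: decodes cleanly. VALID
Stream 2: error at byte offset 2. INVALID
Stream 3: decodes cleanly. VALID

Answer: yes no yes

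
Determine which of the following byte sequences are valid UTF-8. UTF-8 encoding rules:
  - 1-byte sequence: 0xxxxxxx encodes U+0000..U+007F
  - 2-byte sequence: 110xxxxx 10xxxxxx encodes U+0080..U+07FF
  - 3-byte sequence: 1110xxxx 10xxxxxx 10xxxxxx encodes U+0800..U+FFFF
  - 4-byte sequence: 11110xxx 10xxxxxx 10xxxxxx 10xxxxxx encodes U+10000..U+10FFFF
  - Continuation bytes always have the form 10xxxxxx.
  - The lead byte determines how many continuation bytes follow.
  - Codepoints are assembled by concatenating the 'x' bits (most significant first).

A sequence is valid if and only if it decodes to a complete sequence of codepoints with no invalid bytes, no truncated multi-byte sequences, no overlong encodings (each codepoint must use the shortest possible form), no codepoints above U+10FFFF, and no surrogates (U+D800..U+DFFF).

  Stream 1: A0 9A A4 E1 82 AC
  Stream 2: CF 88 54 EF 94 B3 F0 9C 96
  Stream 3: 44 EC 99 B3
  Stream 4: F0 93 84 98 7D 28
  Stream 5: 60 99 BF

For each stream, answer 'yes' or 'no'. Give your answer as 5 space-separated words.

Stream 1: error at byte offset 0. INVALID
Stream 2: error at byte offset 9. INVALID
Stream 3: decodes cleanly. VALID
Stream 4: decodes cleanly. VALID
Stream 5: error at byte offset 1. INVALID

Answer: no no yes yes no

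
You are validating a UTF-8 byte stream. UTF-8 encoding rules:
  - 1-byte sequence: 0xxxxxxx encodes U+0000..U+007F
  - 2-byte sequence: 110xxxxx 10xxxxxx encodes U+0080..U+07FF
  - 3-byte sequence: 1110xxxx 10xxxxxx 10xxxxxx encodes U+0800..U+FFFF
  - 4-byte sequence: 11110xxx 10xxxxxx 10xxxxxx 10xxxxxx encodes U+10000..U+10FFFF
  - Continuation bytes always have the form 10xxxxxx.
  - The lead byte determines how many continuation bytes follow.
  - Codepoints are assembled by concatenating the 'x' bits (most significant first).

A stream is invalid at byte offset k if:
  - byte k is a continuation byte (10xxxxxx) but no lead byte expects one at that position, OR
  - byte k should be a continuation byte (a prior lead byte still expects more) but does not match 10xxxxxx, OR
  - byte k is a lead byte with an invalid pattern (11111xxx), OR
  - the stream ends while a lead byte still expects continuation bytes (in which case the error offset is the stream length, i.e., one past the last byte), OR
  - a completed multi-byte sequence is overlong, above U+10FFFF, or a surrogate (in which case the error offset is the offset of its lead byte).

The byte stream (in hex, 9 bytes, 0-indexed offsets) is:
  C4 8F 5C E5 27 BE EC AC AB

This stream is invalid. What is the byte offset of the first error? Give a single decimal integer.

Answer: 4

Derivation:
Byte[0]=C4: 2-byte lead, need 1 cont bytes. acc=0x4
Byte[1]=8F: continuation. acc=(acc<<6)|0x0F=0x10F
Completed: cp=U+010F (starts at byte 0)
Byte[2]=5C: 1-byte ASCII. cp=U+005C
Byte[3]=E5: 3-byte lead, need 2 cont bytes. acc=0x5
Byte[4]=27: expected 10xxxxxx continuation. INVALID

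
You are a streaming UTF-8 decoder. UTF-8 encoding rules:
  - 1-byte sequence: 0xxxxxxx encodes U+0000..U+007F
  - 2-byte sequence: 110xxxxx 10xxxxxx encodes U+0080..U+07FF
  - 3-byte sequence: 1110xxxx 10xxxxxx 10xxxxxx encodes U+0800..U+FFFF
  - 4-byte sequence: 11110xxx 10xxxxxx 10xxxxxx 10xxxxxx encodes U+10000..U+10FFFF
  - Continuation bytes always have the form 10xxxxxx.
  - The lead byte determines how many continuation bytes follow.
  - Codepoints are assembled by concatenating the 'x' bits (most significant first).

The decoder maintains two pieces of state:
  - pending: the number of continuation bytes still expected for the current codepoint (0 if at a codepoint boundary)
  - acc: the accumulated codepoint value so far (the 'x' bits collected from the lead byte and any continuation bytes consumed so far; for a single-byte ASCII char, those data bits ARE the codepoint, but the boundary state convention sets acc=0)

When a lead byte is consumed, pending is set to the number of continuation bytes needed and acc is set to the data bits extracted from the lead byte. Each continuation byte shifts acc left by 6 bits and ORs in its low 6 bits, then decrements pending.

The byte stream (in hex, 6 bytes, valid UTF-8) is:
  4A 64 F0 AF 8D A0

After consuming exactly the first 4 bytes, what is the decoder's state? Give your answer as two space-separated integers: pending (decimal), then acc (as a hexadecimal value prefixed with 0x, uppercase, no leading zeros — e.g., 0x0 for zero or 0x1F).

Byte[0]=4A: 1-byte. pending=0, acc=0x0
Byte[1]=64: 1-byte. pending=0, acc=0x0
Byte[2]=F0: 4-byte lead. pending=3, acc=0x0
Byte[3]=AF: continuation. acc=(acc<<6)|0x2F=0x2F, pending=2

Answer: 2 0x2F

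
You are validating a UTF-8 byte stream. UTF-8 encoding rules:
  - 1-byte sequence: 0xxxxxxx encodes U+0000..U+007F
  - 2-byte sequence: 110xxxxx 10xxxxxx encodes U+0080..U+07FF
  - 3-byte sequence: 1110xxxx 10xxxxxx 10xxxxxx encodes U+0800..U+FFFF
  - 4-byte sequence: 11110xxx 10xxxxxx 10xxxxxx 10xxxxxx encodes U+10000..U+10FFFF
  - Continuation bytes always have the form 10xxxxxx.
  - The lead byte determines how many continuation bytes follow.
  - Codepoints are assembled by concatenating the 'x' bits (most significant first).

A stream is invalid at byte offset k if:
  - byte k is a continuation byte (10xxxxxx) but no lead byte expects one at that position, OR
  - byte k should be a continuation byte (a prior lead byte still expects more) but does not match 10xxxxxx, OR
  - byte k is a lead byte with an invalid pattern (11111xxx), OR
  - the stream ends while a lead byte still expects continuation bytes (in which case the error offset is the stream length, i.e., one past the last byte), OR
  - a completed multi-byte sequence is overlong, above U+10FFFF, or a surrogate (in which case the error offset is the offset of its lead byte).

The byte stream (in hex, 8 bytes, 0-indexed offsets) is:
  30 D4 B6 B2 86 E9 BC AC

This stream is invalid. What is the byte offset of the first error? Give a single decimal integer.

Byte[0]=30: 1-byte ASCII. cp=U+0030
Byte[1]=D4: 2-byte lead, need 1 cont bytes. acc=0x14
Byte[2]=B6: continuation. acc=(acc<<6)|0x36=0x536
Completed: cp=U+0536 (starts at byte 1)
Byte[3]=B2: INVALID lead byte (not 0xxx/110x/1110/11110)

Answer: 3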